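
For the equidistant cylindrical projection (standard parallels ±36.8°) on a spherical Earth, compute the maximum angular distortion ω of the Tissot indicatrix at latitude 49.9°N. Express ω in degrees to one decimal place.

In the equirectangular projection with standard parallel φ₀ = 36.8° (x = Rλ cos φ₀, y = Rφ), meridians are true-scale (h = 1) and the parallel scale is k = cos φ₀ / cos φ.
At 49.9°: h = 1.000, k = 1.243; principal scales a = 1.243, b = 1.000.
sin(ω/2) = (a − b)/(a + b) = 0.2431/2.243 = 0.1084, so ω = 2 arcsin(0.1084) ≈ 12.4°.

12.4°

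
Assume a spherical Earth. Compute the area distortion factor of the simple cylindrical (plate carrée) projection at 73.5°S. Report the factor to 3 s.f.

In the plate carrée (x = Rλ, y = Rφ), meridians are true-scale (h = 1) and parallels are stretched by k = sec φ.
Areal scale = h·k = 1 × sec φ; at 73.5°, h = 1.000, k = 3.521, so h·k = 3.521.

3.52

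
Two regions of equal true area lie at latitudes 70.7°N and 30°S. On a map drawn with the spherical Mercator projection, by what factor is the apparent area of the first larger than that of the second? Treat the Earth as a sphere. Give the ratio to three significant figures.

Mercator is conformal with k = sec φ, so areal scale = k² = sec²φ.
At 70.7°: sec²(70.7°) = 1/0.3305² = 9.154.
At 30°: sec²(30°) = 1/0.8660² = 1.333.
Ratio = 9.154/1.333 = cos²(30°)/cos²(70.7°) ≈ 6.87.

6.87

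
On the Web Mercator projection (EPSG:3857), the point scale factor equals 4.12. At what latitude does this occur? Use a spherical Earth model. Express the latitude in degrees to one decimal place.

76.0°

Mercator scale is k = sec φ = 1/cos φ.
1/cos φ = 4.12  ⇒  cos φ = 0.2427  ⇒  φ = arccos(0.2427) ≈ 76.0°.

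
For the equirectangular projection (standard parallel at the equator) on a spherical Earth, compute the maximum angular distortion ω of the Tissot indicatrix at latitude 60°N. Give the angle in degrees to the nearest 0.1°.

38.9°

Plate carrée maps x = Rλ, y = Rφ. The meridian scale is h = 1 and the parallel scale is k = 1/cos φ = sec φ.
At 60°: h = 1.000, k = 2.000; principal scales a = 2.000, b = 1.000.
sin(ω/2) = (a − b)/(a + b) = 1.0000/3.000 = 0.3333, so ω = 2 arcsin(0.3333) ≈ 38.9°.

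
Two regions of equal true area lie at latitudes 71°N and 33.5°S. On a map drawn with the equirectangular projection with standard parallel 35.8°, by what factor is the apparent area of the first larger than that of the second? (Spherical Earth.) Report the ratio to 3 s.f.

2.56

In the equirectangular projection with standard parallel φ₀ = 35.8° (x = Rλ cos φ₀, y = Rφ), meridians are true-scale (h = 1) and the parallel scale is k = cos φ₀ / cos φ.
Areal scale at 71°: h·k = 1.000 × 2.491 = 2.491.
Areal scale at 33.5°: h·k = 1.000 × 0.9726 = 0.9726.
Ratio = 2.491/0.9726 ≈ 2.56.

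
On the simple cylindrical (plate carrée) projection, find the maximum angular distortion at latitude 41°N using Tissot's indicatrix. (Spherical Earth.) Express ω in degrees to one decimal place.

16.1°

In the plate carrée (x = Rλ, y = Rφ), meridians are true-scale (h = 1) and parallels are stretched by k = sec φ.
At 41°: h = 1.000, k = 1.325; principal scales a = 1.325, b = 1.000.
sin(ω/2) = (a − b)/(a + b) = 0.3250/2.325 = 0.1398, so ω = 2 arcsin(0.1398) ≈ 16.1°.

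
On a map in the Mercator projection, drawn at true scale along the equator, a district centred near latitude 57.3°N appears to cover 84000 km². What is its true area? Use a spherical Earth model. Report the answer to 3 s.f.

Mercator is conformal, so the point scale is isotropic: h = k = sec φ = 1/cos φ.
Areal scale = k² = sec²φ = 1/cos²(57.3°) = 1/0.5402² = 3.426.
True area = apparent / (areal scale) = 84000 / 3.426 ≈ 24500 km².

24500 km²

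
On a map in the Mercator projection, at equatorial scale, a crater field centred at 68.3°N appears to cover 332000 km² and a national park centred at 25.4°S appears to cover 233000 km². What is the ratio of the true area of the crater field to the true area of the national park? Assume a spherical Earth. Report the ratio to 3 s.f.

0.239

Mercator's areal exaggeration is sec²φ; hence true area = (apparent area) · cos²φ.
True area of crater field: 332000 × cos²(68.3°) = 332000 × 0.1367 = 45390 km².
True area of national park: 233000 × cos²(25.4°) = 233000 × 0.8160 = 190100 km².
Ratio = 45390 / 190100 ≈ 0.239.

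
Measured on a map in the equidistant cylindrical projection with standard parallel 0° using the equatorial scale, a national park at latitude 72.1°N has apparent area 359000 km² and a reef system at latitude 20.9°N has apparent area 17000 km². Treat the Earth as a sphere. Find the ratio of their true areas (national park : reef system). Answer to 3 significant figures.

On the plate carrée, areal scale = h·k = 1 × sec φ, so true area = apparent × cos φ.
True area of national park: 359000 × cos(72.1°) = 359000 × 0.3074 = 110300 km².
True area of reef system: 17000 × cos(20.9°) = 17000 × 0.9342 = 15880 km².
Ratio = 110300 / 15880 ≈ 6.95.

6.95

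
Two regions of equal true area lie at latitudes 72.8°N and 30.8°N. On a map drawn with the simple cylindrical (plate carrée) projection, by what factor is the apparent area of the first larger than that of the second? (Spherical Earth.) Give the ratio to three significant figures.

2.90

Plate carrée maps x = Rλ, y = Rφ. The meridian scale is h = 1 and the parallel scale is k = 1/cos φ = sec φ.
Areal scale at 72.8°: h·k = 1.000 × 3.382 = 3.382.
Areal scale at 30.8°: h·k = 1.000 × 1.164 = 1.164.
Ratio = 3.382/1.164 ≈ 2.90.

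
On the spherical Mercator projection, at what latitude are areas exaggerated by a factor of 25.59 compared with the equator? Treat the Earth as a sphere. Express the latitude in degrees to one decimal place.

Mercator areal scale is sec²φ.
sec²φ = 25.59  ⇒  cos²φ = 0.03908  ⇒  cos φ = 0.1977.
φ = arccos(0.1977) ≈ 78.6°.

78.6°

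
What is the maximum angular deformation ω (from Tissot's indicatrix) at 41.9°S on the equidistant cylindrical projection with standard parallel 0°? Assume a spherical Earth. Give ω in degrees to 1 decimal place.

16.9°

For the equirectangular projection with φ₀ = 0 (plate carrée), h = 1 along meridians and k = sec φ along parallels.
At 41.9°: h = 1.000, k = 1.344; principal scales a = 1.344, b = 1.000.
sin(ω/2) = (a − b)/(a + b) = 0.3435/2.344 = 0.1466, so ω = 2 arcsin(0.1466) ≈ 16.9°.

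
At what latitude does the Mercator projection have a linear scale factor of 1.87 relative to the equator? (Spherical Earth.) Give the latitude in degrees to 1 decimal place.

57.7°

Mercator scale is k = sec φ = 1/cos φ.
1/cos φ = 1.87  ⇒  cos φ = 0.5348  ⇒  φ = arccos(0.5348) ≈ 57.7°.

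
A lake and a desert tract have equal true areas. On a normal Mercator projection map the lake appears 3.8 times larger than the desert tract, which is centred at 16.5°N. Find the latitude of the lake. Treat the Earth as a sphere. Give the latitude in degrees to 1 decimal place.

60.5°

On Mercator, (apparent₁)/(apparent₂) = sec²φ₁ / sec²φ₂ when true areas are equal.
cos²φ₂ / cos²φ₁ = 3.8  ⇒  cos φ₁ = cos 16.5° / √3.8 = 0.9588/1.949 = 0.4919.
φ₁ = arccos(0.4919) ≈ 60.5°.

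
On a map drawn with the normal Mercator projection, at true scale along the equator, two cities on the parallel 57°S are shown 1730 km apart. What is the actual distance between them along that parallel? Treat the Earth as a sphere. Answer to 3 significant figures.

The Mercator projection is conformal; its linear scale factor is the same in every direction and equals sec φ = 1/cos φ.
Along the parallel at 57°, map distances are exaggerated by k = sec 57° = 1.836.
True distance = 1730 / 1.836 = 1730 × cos 57° ≈ 942 km.

942 km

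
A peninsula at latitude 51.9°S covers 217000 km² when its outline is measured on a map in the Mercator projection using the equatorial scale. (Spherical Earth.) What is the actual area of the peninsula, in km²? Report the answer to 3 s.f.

82600 km²

The Mercator projection is conformal; its linear scale factor is the same in every direction and equals sec φ = 1/cos φ.
Areal scale = k² = sec²φ = 1/cos²(51.9°) = 1/0.6170² = 2.627.
True area = apparent / (areal scale) = 217000 / 2.627 ≈ 82600 km².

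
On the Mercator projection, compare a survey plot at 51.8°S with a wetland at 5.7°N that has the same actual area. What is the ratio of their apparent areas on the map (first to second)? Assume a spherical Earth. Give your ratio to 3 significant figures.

2.59

On Mercator, area is exaggerated by sec²φ = 1/cos²φ.
At 51.8°: sec²(51.8°) = 1/0.6184² = 2.615.
At 5.7°: sec²(5.7°) = 1/0.9951² = 1.010.
Ratio = 2.615/1.010 = cos²(5.7°)/cos²(51.8°) ≈ 2.59.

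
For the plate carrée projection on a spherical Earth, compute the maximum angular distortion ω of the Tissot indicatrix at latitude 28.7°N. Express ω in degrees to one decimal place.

For the equirectangular projection with φ₀ = 0 (plate carrée), h = 1 along meridians and k = sec φ along parallels.
At 28.7°: h = 1.000, k = 1.140; principal scales a = 1.140, b = 1.000.
sin(ω/2) = (a − b)/(a + b) = 0.1401/2.140 = 0.06545, so ω = 2 arcsin(0.06545) ≈ 7.5°.

7.5°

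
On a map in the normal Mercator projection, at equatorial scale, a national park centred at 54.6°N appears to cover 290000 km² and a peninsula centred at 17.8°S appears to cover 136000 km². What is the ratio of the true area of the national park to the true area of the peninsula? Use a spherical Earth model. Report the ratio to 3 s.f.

0.789

On Mercator the areal scale is sec²φ, so true area = apparent × cos²φ.
True area of national park: 290000 × cos²(54.6°) = 290000 × 0.3356 = 97310 km².
True area of peninsula: 136000 × cos²(17.8°) = 136000 × 0.9066 = 123300 km².
Ratio = 97310 / 123300 ≈ 0.789.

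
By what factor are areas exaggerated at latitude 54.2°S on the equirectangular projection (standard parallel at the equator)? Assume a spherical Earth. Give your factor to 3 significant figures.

In the plate carrée (x = Rλ, y = Rφ), meridians are true-scale (h = 1) and parallels are stretched by k = sec φ.
Areal scale = h·k = 1 × sec φ; at 54.2°, h = 1.000, k = 1.710, so h·k = 1.710.

1.71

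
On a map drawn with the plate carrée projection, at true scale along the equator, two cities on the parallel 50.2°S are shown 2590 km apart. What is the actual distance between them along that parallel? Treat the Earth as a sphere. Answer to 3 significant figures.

In the plate carrée (x = Rλ, y = Rφ), meridians are true-scale (h = 1) and parallels are stretched by k = sec φ.
Along the parallel at 50.2°, map distances are exaggerated by k = sec 50.2° = 1.562.
True distance = 2590 / 1.562 = 2590 × cos 50.2° ≈ 1660 km.

1660 km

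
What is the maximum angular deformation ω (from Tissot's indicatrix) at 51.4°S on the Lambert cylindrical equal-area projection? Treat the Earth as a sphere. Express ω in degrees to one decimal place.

52.2°

The Lambert cylindrical equal-area projection is the cylindrical equal-area projection with its standard parallel at the equator (φ₀ = 0). A cylindrical equal-area projection with standard parallel φ₀ has meridian scale h = cos φ / cos φ₀ and parallel scale k = cos φ₀ / cos φ (so areas are preserved, h·k = 1).
At 51.4°: h = 0.6239, k = 1.603; principal scales a = 1.603, b = 0.6239.
sin(ω/2) = (a − b)/(a + b) = 0.9790/2.227 = 0.4397, so ω = 2 arcsin(0.4397) ≈ 52.2°.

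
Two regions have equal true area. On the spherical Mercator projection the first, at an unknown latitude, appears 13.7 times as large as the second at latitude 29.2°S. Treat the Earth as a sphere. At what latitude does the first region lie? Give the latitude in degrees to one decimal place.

For equal true areas on Mercator, apparent areas scale as sec²φ, so the ratio is cos²φ₂ / cos²φ₁.
cos²φ₂ / cos²φ₁ = 13.7  ⇒  cos φ₁ = cos 29.2° / √13.7 = 0.8729/3.701 = 0.2358.
φ₁ = arccos(0.2358) ≈ 76.4°.

76.4°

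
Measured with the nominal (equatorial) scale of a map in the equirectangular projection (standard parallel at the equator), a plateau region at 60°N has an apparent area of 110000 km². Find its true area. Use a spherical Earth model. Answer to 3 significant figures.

55000 km²

Plate carrée maps x = Rλ, y = Rφ. The meridian scale is h = 1 and the parallel scale is k = 1/cos φ = sec φ.
Areal scale = h·k = 1 × sec φ; at 60°, h = 1.000, k = 2.000, so h·k = 2.000.
True area = apparent / (areal scale) = 110000 / 2.000 ≈ 55000 km².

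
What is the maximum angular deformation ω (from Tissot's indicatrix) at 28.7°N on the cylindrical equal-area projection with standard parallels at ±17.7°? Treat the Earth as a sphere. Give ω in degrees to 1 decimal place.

Cylindrical equal-area (φ₀ = 17.7°): h = cos φ / cos 17.7° along meridians, k = cos 17.7° / cos φ along parallels; h·k = 1.
At 28.7°: h = 0.9207, k = 1.086; principal scales a = 1.086, b = 0.9207.
sin(ω/2) = (a − b)/(a + b) = 0.1654/2.007 = 0.08240, so ω = 2 arcsin(0.08240) ≈ 9.5°.

9.5°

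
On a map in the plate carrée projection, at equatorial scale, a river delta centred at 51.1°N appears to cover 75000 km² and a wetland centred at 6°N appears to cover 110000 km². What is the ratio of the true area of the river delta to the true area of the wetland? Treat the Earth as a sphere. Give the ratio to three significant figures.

0.431

Plate carrée has h = 1 and k = sec φ, giving areal scale sec φ; true area = (apparent area) · cos φ.
True area of river delta: 75000 × cos(51.1°) = 75000 × 0.6280 = 47100 km².
True area of wetland: 110000 × cos(6°) = 110000 × 0.9945 = 109400 km².
Ratio = 47100 / 109400 ≈ 0.431.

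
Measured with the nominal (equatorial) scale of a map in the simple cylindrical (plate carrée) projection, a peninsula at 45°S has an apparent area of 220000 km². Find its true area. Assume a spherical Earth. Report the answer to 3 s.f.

In the plate carrée (x = Rλ, y = Rφ), meridians are true-scale (h = 1) and parallels are stretched by k = sec φ.
Areal scale = h·k = 1 × sec φ; at 45°, h = 1.000, k = 1.414, so h·k = 1.414.
True area = apparent / (areal scale) = 220000 / 1.414 ≈ 156000 km².

156000 km²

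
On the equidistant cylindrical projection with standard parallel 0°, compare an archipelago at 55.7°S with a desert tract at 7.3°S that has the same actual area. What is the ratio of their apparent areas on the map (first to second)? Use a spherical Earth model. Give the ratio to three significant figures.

1.76

Plate carrée maps x = Rλ, y = Rφ. The meridian scale is h = 1 and the parallel scale is k = 1/cos φ = sec φ.
Areal scale at 55.7°: h·k = 1.000 × 1.775 = 1.775.
Areal scale at 7.3°: h·k = 1.000 × 1.008 = 1.008.
Ratio = 1.775/1.008 ≈ 1.76.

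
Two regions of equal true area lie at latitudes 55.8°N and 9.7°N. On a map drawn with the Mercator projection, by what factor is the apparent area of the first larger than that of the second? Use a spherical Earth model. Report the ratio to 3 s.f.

Mercator is conformal with k = sec φ, so areal scale = k² = sec²φ.
At 55.8°: sec²(55.8°) = 1/0.5621² = 3.165.
At 9.7°: sec²(9.7°) = 1/0.9857² = 1.029.
Ratio = 3.165/1.029 = cos²(9.7°)/cos²(55.8°) ≈ 3.08.

3.08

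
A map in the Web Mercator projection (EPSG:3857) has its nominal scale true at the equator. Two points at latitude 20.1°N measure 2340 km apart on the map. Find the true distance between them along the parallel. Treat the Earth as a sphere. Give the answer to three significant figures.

For Mercator, h = k = sec φ (a conformal cylindrical projection has a single point scale, 1/cos φ).
Along the parallel at 20.1°, map distances are exaggerated by k = sec 20.1° = 1.065.
True distance = 2340 / 1.065 = 2340 × cos 20.1° ≈ 2200 km.

2200 km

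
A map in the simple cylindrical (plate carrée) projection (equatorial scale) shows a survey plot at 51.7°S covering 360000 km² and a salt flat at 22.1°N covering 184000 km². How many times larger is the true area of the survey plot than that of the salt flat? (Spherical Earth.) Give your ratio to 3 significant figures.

1.31

On the plate carrée, areal scale = h·k = 1 × sec φ, so true area = apparent × cos φ.
True area of survey plot: 360000 × cos(51.7°) = 360000 × 0.6198 = 223100 km².
True area of salt flat: 184000 × cos(22.1°) = 184000 × 0.9265 = 170500 km².
Ratio = 223100 / 170500 ≈ 1.31.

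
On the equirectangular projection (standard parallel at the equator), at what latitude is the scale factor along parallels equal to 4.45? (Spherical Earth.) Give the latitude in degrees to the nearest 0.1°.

77.0°

Plate carrée: h = 1, k = sec φ along parallels.
sec φ = 4.45  ⇒  cos φ = 0.2247  ⇒  φ ≈ 77.0°.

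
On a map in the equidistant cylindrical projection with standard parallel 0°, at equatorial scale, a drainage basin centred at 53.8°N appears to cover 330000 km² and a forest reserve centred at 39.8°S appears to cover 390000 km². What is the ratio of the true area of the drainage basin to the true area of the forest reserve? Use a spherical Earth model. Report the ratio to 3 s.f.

On the plate carrée, areal scale = h·k = 1 × sec φ, so true area = apparent × cos φ.
True area of drainage basin: 330000 × cos(53.8°) = 330000 × 0.5906 = 194900 km².
True area of forest reserve: 390000 × cos(39.8°) = 390000 × 0.7683 = 299600 km².
Ratio = 194900 / 299600 ≈ 0.650.

0.650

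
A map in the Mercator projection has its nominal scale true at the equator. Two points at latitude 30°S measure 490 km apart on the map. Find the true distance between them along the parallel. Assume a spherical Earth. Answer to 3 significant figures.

Mercator is conformal, so the point scale is isotropic: h = k = sec φ = 1/cos φ.
Along the parallel at 30°, map distances are exaggerated by k = sec 30° = 1.155.
True distance = 490 / 1.155 = 490 × cos 30° ≈ 424 km.

424 km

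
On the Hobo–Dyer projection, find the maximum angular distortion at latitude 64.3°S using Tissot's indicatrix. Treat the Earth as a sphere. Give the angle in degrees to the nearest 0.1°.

The Hobo–Dyer projection is cylindrical equal-area with φ₀ = 37.5°. For cylindrical equal-area with standard parallel φ₀, h = cos φ / cos φ₀ and k = cos φ₀ / cos φ, so h·k = 1.
At 64.3°: h = 0.5466, k = 1.829; principal scales a = 1.829, b = 0.5466.
sin(ω/2) = (a − b)/(a + b) = 1.283/2.376 = 0.5399, so ω = 2 arcsin(0.5399) ≈ 65.4°.

65.4°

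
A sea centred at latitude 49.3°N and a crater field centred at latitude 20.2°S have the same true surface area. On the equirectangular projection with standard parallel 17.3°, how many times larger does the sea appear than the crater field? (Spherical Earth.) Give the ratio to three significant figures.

With standard parallel φ₀ = 17.3°, the equirectangular projection gives x = Rλ cos φ₀, y = Rφ, so h = 1 and k = cos 17.3° / cos φ.
Areal scale at 49.3°: h·k = 1.000 × 1.464 = 1.464.
Areal scale at 20.2°: h·k = 1.000 × 1.017 = 1.017.
Ratio = 1.464/1.017 ≈ 1.44.

1.44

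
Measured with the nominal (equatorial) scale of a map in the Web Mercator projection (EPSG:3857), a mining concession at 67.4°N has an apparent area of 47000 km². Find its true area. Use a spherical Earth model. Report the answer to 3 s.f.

Mercator is conformal, so the point scale is isotropic: h = k = sec φ = 1/cos φ.
Areal scale = k² = sec²φ = 1/cos²(67.4°) = 1/0.3843² = 6.771.
True area = apparent / (areal scale) = 47000 / 6.771 ≈ 6940 km².

6940 km²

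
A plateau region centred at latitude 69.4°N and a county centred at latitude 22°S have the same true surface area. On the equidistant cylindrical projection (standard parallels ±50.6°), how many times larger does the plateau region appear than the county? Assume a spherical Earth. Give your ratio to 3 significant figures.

2.64

In the equirectangular projection with standard parallel φ₀ = 50.6° (x = Rλ cos φ₀, y = Rφ), meridians are true-scale (h = 1) and the parallel scale is k = cos φ₀ / cos φ.
Areal scale at 69.4°: h·k = 1.000 × 1.804 = 1.804.
Areal scale at 22°: h·k = 1.000 × 0.6846 = 0.6846.
Ratio = 1.804/0.6846 ≈ 2.64.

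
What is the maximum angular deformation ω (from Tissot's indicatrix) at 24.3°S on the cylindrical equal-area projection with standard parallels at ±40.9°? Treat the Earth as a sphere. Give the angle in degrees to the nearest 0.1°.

21.3°

For cylindrical equal-area with standard parallel φ₀, h = cos φ / cos φ₀ and k = cos φ₀ / cos φ, so h·k = 1.
At 24.3°: h = 1.206, k = 0.8293; principal scales a = 1.206, b = 0.8293.
sin(ω/2) = (a − b)/(a + b) = 0.3765/2.035 = 0.1850, so ω = 2 arcsin(0.1850) ≈ 21.3°.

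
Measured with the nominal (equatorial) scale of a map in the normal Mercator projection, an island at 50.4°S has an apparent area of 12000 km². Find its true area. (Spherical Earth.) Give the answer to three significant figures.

4880 km²

For Mercator, h = k = sec φ (a conformal cylindrical projection has a single point scale, 1/cos φ).
Areal scale = k² = sec²φ = 1/cos²(50.4°) = 1/0.6374² = 2.461.
True area = apparent / (areal scale) = 12000 / 2.461 ≈ 4880 km².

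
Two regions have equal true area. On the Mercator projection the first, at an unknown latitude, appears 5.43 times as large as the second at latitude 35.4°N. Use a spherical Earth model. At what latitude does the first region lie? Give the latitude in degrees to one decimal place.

Mercator areal scale is sec²φ, so apparent-area ratio = sec²φ₁ / sec²φ₂ = cos²φ₂ / cos²φ₁.
cos²φ₂ / cos²φ₁ = 5.43  ⇒  cos φ₁ = cos 35.4° / √5.43 = 0.8151/2.330 = 0.3498.
φ₁ = arccos(0.3498) ≈ 69.5°.

69.5°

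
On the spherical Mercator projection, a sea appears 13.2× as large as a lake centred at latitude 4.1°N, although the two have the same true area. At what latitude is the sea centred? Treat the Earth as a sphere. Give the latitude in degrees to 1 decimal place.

Mercator areal scale is sec²φ, so apparent-area ratio = sec²φ₁ / sec²φ₂ = cos²φ₂ / cos²φ₁.
cos²φ₂ / cos²φ₁ = 13.2  ⇒  cos φ₁ = cos 4.1° / √13.2 = 0.9974/3.633 = 0.2745.
φ₁ = arccos(0.2745) ≈ 74.1°.

74.1°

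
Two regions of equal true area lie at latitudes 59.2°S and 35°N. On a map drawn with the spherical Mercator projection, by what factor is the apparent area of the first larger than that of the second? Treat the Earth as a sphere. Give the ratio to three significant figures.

On Mercator, area is exaggerated by sec²φ = 1/cos²φ.
At 59.2°: sec²(59.2°) = 1/0.5120² = 3.814.
At 35°: sec²(35°) = 1/0.8192² = 1.490.
Ratio = 3.814/1.490 = cos²(35°)/cos²(59.2°) ≈ 2.56.

2.56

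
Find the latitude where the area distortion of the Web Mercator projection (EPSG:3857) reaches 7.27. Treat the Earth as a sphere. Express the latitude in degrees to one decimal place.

Mercator areal scale is sec²φ.
sec²φ = 7.27  ⇒  cos²φ = 0.1376  ⇒  cos φ = 0.3709.
φ = arccos(0.3709) ≈ 68.2°.

68.2°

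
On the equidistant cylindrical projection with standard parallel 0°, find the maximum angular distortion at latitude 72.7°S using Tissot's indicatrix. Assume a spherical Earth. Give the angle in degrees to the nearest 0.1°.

65.6°

Plate carrée maps x = Rλ, y = Rφ. The meridian scale is h = 1 and the parallel scale is k = 1/cos φ = sec φ.
At 72.7°: h = 1.000, k = 3.363; principal scales a = 3.363, b = 1.000.
sin(ω/2) = (a − b)/(a + b) = 2.363/4.363 = 0.5416, so ω = 2 arcsin(0.5416) ≈ 65.6°.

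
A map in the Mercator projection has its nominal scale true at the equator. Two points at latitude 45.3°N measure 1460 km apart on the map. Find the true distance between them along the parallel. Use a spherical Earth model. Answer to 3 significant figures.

1030 km

The Mercator projection is conformal; its linear scale factor is the same in every direction and equals sec φ = 1/cos φ.
Along the parallel at 45.3°, map distances are exaggerated by k = sec 45.3° = 1.422.
True distance = 1460 / 1.422 = 1460 × cos 45.3° ≈ 1030 km.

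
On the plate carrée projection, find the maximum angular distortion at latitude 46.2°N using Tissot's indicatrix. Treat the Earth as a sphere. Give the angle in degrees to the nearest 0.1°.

For the equirectangular projection with φ₀ = 0 (plate carrée), h = 1 along meridians and k = sec φ along parallels.
At 46.2°: h = 1.000, k = 1.445; principal scales a = 1.445, b = 1.000.
sin(ω/2) = (a − b)/(a + b) = 0.4448/2.445 = 0.1819, so ω = 2 arcsin(0.1819) ≈ 21.0°.

21.0°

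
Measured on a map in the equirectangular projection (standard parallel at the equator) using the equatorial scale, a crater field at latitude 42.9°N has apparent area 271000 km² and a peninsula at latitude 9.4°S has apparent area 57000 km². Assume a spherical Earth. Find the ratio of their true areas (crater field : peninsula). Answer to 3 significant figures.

On the plate carrée, areal scale = h·k = 1 × sec φ, so true area = apparent × cos φ.
True area of crater field: 271000 × cos(42.9°) = 271000 × 0.7325 = 198500 km².
True area of peninsula: 57000 × cos(9.4°) = 57000 × 0.9866 = 56230 km².
Ratio = 198500 / 56230 ≈ 3.53.

3.53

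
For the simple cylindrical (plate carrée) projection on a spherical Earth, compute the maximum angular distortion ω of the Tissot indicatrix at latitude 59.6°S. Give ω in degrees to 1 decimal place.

Plate carrée maps x = Rλ, y = Rφ. The meridian scale is h = 1 and the parallel scale is k = 1/cos φ = sec φ.
At 59.6°: h = 1.000, k = 1.976; principal scales a = 1.976, b = 1.000.
sin(ω/2) = (a − b)/(a + b) = 0.9762/2.976 = 0.3280, so ω = 2 arcsin(0.3280) ≈ 38.3°.

38.3°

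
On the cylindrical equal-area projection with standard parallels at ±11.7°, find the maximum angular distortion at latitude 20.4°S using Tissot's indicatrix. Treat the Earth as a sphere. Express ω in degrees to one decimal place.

5.0°

A cylindrical equal-area projection with standard parallel φ₀ has meridian scale h = cos φ / cos φ₀ and parallel scale k = cos φ₀ / cos φ (so areas are preserved, h·k = 1).
At 20.4°: h = 0.9572, k = 1.045; principal scales a = 1.045, b = 0.9572.
sin(ω/2) = (a − b)/(a + b) = 0.08758/2.002 = 0.04375, so ω = 2 arcsin(0.04375) ≈ 5.0°.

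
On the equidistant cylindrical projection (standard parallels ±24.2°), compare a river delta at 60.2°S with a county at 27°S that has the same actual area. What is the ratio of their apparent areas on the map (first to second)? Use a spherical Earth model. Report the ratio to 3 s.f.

With standard parallel φ₀ = 24.2°, the equirectangular projection gives x = Rλ cos φ₀, y = Rφ, so h = 1 and k = cos 24.2° / cos φ.
Areal scale at 60.2°: h·k = 1.000 × 1.835 = 1.835.
Areal scale at 27°: h·k = 1.000 × 1.024 = 1.024.
Ratio = 1.835/1.024 ≈ 1.79.

1.79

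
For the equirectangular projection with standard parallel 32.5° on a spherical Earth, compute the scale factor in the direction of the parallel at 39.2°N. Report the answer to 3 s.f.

The equidistant cylindrical projection with φ₀ = 32.5° has h = 1 (meridians true) and k = cos φ₀ / cos φ along parallels.
k = cos 32.5° / cos 39.2° = 0.8434/0.7749 = 1.088.

1.09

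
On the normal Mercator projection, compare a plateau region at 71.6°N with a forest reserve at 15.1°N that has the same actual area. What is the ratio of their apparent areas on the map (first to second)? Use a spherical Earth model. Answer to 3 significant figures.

Mercator areal scale is sec²φ.
At 71.6°: sec²(71.6°) = 1/0.3156² = 10.04.
At 15.1°: sec²(15.1°) = 1/0.9655² = 1.073.
Ratio = 10.04/1.073 = cos²(15.1°)/cos²(71.6°) ≈ 9.36.

9.36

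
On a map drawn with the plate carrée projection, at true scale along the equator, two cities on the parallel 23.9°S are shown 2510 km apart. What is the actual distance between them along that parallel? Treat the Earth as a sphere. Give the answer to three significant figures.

For the equirectangular projection with φ₀ = 0 (plate carrée), h = 1 along meridians and k = sec φ along parallels.
Along the parallel at 23.9°, map distances are exaggerated by k = sec 23.9° = 1.094.
True distance = 2510 / 1.094 = 2510 × cos 23.9° ≈ 2290 km.

2290 km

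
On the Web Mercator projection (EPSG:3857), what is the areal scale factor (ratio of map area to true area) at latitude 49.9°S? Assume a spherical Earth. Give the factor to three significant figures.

2.41

For Mercator, h = k = sec φ (a conformal cylindrical projection has a single point scale, 1/cos φ).
Areal scale = k² = sec²φ = 1/cos²(49.9°) = 1/0.6441² = 2.410.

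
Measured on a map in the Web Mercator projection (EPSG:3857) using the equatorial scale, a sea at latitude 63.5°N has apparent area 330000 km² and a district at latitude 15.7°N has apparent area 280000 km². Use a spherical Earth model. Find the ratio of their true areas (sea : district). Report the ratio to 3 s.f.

Mercator's areal exaggeration is sec²φ; hence true area = (apparent area) · cos²φ.
True area of sea: 330000 × cos²(63.5°) = 330000 × 0.1991 = 65700 km².
True area of district: 280000 × cos²(15.7°) = 280000 × 0.9268 = 259500 km².
Ratio = 65700 / 259500 ≈ 0.253.

0.253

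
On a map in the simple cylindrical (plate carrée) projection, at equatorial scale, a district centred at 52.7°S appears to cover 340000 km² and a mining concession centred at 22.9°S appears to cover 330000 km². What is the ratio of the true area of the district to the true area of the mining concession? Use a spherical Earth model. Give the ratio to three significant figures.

Plate carrée has h = 1 and k = sec φ, giving areal scale sec φ; true area = (apparent area) · cos φ.
True area of district: 340000 × cos(52.7°) = 340000 × 0.6060 = 206000 km².
True area of mining concession: 330000 × cos(22.9°) = 330000 × 0.9212 = 304000 km².
Ratio = 206000 / 304000 ≈ 0.678.

0.678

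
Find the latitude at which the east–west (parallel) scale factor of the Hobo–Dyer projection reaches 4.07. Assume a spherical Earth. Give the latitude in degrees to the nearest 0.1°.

78.8°

The Hobo–Dyer projection is cylindrical equal-area with φ₀ = 37.5°. A cylindrical equal-area projection with standard parallel φ₀ has meridian scale h = cos φ / cos φ₀ and parallel scale k = cos φ₀ / cos φ (so areas are preserved, h·k = 1).
k = cos φ₀ / cos φ = 4.07  ⇒  cos φ = cos 37.5° / 4.07 = 0.1949.
φ = arccos(0.1949) ≈ 78.8°.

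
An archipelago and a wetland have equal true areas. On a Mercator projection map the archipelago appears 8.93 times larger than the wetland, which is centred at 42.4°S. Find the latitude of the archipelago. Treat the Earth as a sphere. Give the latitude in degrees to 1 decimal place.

For equal true areas on Mercator, apparent areas scale as sec²φ, so the ratio is cos²φ₂ / cos²φ₁.
cos²φ₂ / cos²φ₁ = 8.93  ⇒  cos φ₁ = cos 42.4° / √8.93 = 0.7385/2.988 = 0.2471.
φ₁ = arccos(0.2471) ≈ 75.7°.

75.7°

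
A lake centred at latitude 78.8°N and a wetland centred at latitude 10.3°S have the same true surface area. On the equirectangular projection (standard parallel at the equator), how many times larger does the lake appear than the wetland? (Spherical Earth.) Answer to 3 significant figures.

For the equirectangular projection with φ₀ = 0 (plate carrée), h = 1 along meridians and k = sec φ along parallels.
Areal scale at 78.8°: h·k = 1.000 × 5.148 = 5.148.
Areal scale at 10.3°: h·k = 1.000 × 1.016 = 1.016.
Ratio = 5.148/1.016 ≈ 5.07.

5.07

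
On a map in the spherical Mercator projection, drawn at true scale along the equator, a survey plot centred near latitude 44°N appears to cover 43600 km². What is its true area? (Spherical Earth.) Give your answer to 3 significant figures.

Mercator is conformal, so the point scale is isotropic: h = k = sec φ = 1/cos φ.
Areal scale = k² = sec²φ = 1/cos²(44°) = 1/0.7193² = 1.933.
True area = apparent / (areal scale) = 43600 / 1.933 ≈ 22600 km².

22600 km²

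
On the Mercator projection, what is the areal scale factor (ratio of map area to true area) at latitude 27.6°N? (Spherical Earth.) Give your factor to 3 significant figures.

1.27

Mercator is conformal, so the point scale is isotropic: h = k = sec φ = 1/cos φ.
Areal scale = k² = sec²φ = 1/cos²(27.6°) = 1/0.8862² = 1.273.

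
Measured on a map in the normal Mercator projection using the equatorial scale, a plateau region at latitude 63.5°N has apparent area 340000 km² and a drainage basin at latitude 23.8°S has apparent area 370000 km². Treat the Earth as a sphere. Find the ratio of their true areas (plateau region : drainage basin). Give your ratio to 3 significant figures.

Mercator's areal exaggeration is sec²φ; hence true area = (apparent area) · cos²φ.
True area of plateau region: 340000 × cos²(63.5°) = 340000 × 0.1991 = 67690 km².
True area of drainage basin: 370000 × cos²(23.8°) = 370000 × 0.8372 = 309700 km².
Ratio = 67690 / 309700 ≈ 0.219.

0.219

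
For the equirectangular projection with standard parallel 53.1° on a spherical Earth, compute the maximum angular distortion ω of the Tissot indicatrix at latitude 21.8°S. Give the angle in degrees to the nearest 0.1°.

24.8°

In the equirectangular projection with standard parallel φ₀ = 53.1° (x = Rλ cos φ₀, y = Rφ), meridians are true-scale (h = 1) and the parallel scale is k = cos φ₀ / cos φ.
At 21.8°: h = 1.000, k = 0.6467; principal scales a = 1.000, b = 0.6467.
sin(ω/2) = (a − b)/(a + b) = 0.3533/1.647 = 0.2146, so ω = 2 arcsin(0.2146) ≈ 24.8°.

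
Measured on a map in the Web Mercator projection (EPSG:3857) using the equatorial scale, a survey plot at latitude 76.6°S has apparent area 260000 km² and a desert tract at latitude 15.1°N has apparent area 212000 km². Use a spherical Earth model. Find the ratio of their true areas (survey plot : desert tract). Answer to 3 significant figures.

0.0707

On Mercator the areal scale is sec²φ, so true area = apparent × cos²φ.
True area of survey plot: 260000 × cos²(76.6°) = 260000 × 0.05371 = 13960 km².
True area of desert tract: 212000 × cos²(15.1°) = 212000 × 0.9321 = 197600 km².
Ratio = 13960 / 197600 ≈ 0.0707.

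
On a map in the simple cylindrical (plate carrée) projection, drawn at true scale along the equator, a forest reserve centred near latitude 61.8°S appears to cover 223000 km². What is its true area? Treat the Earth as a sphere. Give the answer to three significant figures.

Plate carrée maps x = Rλ, y = Rφ. The meridian scale is h = 1 and the parallel scale is k = 1/cos φ = sec φ.
Areal scale = h·k = 1 × sec φ; at 61.8°, h = 1.000, k = 2.116, so h·k = 2.116.
True area = apparent / (areal scale) = 223000 / 2.116 ≈ 105000 km².

105000 km²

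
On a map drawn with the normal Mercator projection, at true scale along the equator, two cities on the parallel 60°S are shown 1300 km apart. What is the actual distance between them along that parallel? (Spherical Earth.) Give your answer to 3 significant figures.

650 km

The Mercator projection is conformal; its linear scale factor is the same in every direction and equals sec φ = 1/cos φ.
Along the parallel at 60°, map distances are exaggerated by k = sec 60° = 2.000.
True distance = 1300 / 2.000 = 1300 × cos 60° ≈ 650 km.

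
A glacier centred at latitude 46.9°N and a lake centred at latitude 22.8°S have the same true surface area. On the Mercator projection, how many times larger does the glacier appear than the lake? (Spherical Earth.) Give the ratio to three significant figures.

On Mercator, area is exaggerated by sec²φ = 1/cos²φ.
At 46.9°: sec²(46.9°) = 1/0.6833² = 2.142.
At 22.8°: sec²(22.8°) = 1/0.9219² = 1.177.
Ratio = 2.142/1.177 = cos²(22.8°)/cos²(46.9°) ≈ 1.82.

1.82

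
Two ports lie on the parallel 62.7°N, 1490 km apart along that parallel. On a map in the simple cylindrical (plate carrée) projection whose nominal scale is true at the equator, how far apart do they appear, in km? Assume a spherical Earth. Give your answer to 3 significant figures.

For the equirectangular projection with φ₀ = 0 (plate carrée), h = 1 along meridians and k = sec φ along parallels.
Along the parallel, k = sec 62.7° = 1/0.4586 = 2.180.
Map distance = 1490 × 2.180 ≈ 3250 km.

3250 km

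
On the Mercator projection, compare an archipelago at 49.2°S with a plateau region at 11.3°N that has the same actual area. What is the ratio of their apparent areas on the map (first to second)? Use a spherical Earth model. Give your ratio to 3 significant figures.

Mercator areal scale is sec²φ.
At 49.2°: sec²(49.2°) = 1/0.6534² = 2.342.
At 11.3°: sec²(11.3°) = 1/0.9806² = 1.040.
Ratio = 2.342/1.040 = cos²(11.3°)/cos²(49.2°) ≈ 2.25.

2.25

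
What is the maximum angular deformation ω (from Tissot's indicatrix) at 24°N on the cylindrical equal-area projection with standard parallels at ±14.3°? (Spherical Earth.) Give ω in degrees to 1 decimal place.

6.8°

Cylindrical equal-area (φ₀ = 14.3°): h = cos φ / cos 14.3° along meridians, k = cos 14.3° / cos φ along parallels; h·k = 1.
At 24°: h = 0.9428, k = 1.061; principal scales a = 1.061, b = 0.9428.
sin(ω/2) = (a − b)/(a + b) = 0.1180/2.003 = 0.05888, so ω = 2 arcsin(0.05888) ≈ 6.8°.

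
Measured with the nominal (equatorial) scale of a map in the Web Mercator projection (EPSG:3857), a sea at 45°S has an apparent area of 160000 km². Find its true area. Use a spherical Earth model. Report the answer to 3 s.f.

For Mercator, h = k = sec φ (a conformal cylindrical projection has a single point scale, 1/cos φ).
Areal scale = k² = sec²φ = 1/cos²(45°) = 1/0.7071² = 2.000.
True area = apparent / (areal scale) = 160000 / 2.000 ≈ 80000 km².

80000 km²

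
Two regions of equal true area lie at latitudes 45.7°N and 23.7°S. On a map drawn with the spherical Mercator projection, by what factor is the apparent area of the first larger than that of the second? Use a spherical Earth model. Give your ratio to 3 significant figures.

On Mercator, area is exaggerated by sec²φ = 1/cos²φ.
At 45.7°: sec²(45.7°) = 1/0.6984² = 2.050.
At 23.7°: sec²(23.7°) = 1/0.9157² = 1.193.
Ratio = 2.050/1.193 = cos²(23.7°)/cos²(45.7°) ≈ 1.72.

1.72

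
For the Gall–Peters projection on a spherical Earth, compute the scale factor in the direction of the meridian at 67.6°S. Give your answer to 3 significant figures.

Gall–Peters is a cylindrical equal-area projection with standard parallels at ±45°. For cylindrical equal-area with standard parallel φ₀, h = cos φ / cos φ₀ and k = cos φ₀ / cos φ, so h·k = 1.
h = cos 67.6° / cos 45° = 0.3811/0.7071 = 0.5389.

0.539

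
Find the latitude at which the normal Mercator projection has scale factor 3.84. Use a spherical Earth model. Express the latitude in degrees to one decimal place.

74.9°

Mercator scale is k = sec φ = 1/cos φ.
1/cos φ = 3.84  ⇒  cos φ = 0.2604  ⇒  φ = arccos(0.2604) ≈ 74.9°.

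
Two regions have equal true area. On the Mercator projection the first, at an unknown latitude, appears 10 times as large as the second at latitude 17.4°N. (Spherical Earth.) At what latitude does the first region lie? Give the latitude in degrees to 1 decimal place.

For equal true areas on Mercator, apparent areas scale as sec²φ, so the ratio is cos²φ₂ / cos²φ₁.
cos²φ₂ / cos²φ₁ = 10  ⇒  cos φ₁ = cos 17.4° / √10 = 0.9542/3.162 = 0.3018.
φ₁ = arccos(0.3018) ≈ 72.4°.

72.4°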